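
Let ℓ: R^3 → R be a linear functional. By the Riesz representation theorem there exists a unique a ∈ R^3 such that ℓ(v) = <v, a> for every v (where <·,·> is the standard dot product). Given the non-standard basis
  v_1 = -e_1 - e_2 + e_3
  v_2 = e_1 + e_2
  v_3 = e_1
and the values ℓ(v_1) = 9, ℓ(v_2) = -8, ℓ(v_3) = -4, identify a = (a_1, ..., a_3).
a = (-4, -4, 1)

Write a = (a_1, ..., a_3) in the standard basis. For each basis vector v_i, ℓ(v_i) = <v_i, a> is a linear equation in the a_j's. Collect the n equations into a matrix system V a = ℓ, where row i of V is v_i (expressed in the standard basis). Since V is invertible (lower-triangular with 1s on the diagonal, up to permutation), solve by back-substitution:
  V =
[[-1, -1, 1],
 [1, 1, 0],
 [1, 0, 0]]
  V a = (9, -8, -4)
Solving gives a = (-4, -4, 1).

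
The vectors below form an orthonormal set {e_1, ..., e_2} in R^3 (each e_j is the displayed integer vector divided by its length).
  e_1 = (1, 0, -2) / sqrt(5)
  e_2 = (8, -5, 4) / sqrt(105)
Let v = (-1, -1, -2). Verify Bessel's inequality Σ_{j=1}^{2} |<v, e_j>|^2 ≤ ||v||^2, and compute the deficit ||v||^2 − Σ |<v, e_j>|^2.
Σ |<v, e_j>|^2 = 62/21; ||v||^2 = 6; deficit = 64/21

Write each e_j = u_j / sqrt(<u_j, u_j>) where u_j is the displayed integer vector. Then <v, e_j> = <v, u_j> / sqrt(<u_j, u_j>), so |<v, e_j>|^2 = <v, u_j>^2 / <u_j, u_j>.
Coefficients: <v, e_1> = 3/sqrt(5), <v, e_2> = -11/sqrt(105).
Square and sum: Σ |<v, e_j>|^2 = 62/21.
Compute ||v||^2 = v·v = 6.
Deficit = 6 − 62/21 = 64/21 ≥ 0, confirming Bessel's inequality. (The deficit equals ||v − Σ <v,e_j> e_j||^2, the squared distance from v to span{e_j}.)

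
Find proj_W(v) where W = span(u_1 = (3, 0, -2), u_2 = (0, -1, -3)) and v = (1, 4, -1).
proj_W(v) = (84/47, 43/94, 17/94)

Set up U = [u_1 | ... | u_2] ∈ R^(3×2). The projector onto W = col(U) is P = U (U^T U)^(-1) U^T.
Compute U^T U =
  [13, 6]
  [6, 10],
and U^T v = (5, -1).
Solve U^T U · c = U^T v for the coefficients: c = (28/47, -43/94). The projection is proj_W(v) = U c.
Check: (v - proj_W(v)) · u_1 = 0  (should be 0).
Check: (v - proj_W(v)) · u_2 = 0  (should be 0).
Result: proj_W(v) = (84/47, 43/94, 17/94).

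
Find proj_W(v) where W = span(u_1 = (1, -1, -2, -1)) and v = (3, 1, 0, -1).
proj_W(v) = (3/7, -3/7, -6/7, -3/7)

Set up U = [u_1 | ... | u_1] ∈ R^(4×1). The projector onto W = col(U) is P = U (U^T U)^(-1) U^T.
Compute U^T U =
  [7],
and U^T v = (3).
Solve U^T U · c = U^T v for the coefficients: c = (3/7). The projection is proj_W(v) = U c.
Check: (v - proj_W(v)) · u_1 = 0  (should be 0).
Result: proj_W(v) = (3/7, -3/7, -6/7, -3/7).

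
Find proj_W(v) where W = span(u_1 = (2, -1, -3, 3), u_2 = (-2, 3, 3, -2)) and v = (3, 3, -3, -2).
proj_W(v) = (26/57, 73/57, -13/19, 82/57)

Set up U = [u_1 | ... | u_2] ∈ R^(4×2). The projector onto W = col(U) is P = U (U^T U)^(-1) U^T.
Compute U^T U =
  [23, -22]
  [-22, 26],
and U^T v = (6, -2).
Solve U^T U · c = U^T v for the coefficients: c = (56/57, 43/57). The projection is proj_W(v) = U c.
Check: (v - proj_W(v)) · u_1 = 0  (should be 0).
Check: (v - proj_W(v)) · u_2 = 0  (should be 0).
Result: proj_W(v) = (26/57, 73/57, -13/19, 82/57).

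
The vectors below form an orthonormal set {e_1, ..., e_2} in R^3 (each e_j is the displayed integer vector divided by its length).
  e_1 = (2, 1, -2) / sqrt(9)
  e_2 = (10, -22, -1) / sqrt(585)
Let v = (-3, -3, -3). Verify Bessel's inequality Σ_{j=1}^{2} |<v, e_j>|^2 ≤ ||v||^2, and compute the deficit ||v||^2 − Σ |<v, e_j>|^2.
Σ |<v, e_j>|^2 = 18/5; ||v||^2 = 27; deficit = 117/5

Write each e_j = u_j / sqrt(<u_j, u_j>) where u_j is the displayed integer vector. Then <v, e_j> = <v, u_j> / sqrt(<u_j, u_j>), so |<v, e_j>|^2 = <v, u_j>^2 / <u_j, u_j>.
Coefficients: <v, e_1> = -3/sqrt(9), <v, e_2> = 39/sqrt(585).
Square and sum: Σ |<v, e_j>|^2 = 18/5.
Compute ||v||^2 = v·v = 27.
Deficit = 27 − 18/5 = 117/5 ≥ 0, confirming Bessel's inequality. (The deficit equals ||v − Σ <v,e_j> e_j||^2, the squared distance from v to span{e_j}.)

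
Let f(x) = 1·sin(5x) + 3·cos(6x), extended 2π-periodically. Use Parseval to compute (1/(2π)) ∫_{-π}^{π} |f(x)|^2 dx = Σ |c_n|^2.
Σ |c_n|^2 = 5

Expand |f|^2 and use orthogonality of {sin(nx), cos(mx)} on [-π, π]:
  ∫_{-π}^{π} sin(nx)^2 dx = π, ∫ cos(mx)^2 dx = π, and cross terms integrate to 0.
So ∫_{-π}^{π} f(x)^2 dx = 1^2 · π + 3^2 · π = (1 + 9)π.
Divide by 2π: (1 + 9)/2 = 5.
By Parseval, this equals Σ |c_n|^2.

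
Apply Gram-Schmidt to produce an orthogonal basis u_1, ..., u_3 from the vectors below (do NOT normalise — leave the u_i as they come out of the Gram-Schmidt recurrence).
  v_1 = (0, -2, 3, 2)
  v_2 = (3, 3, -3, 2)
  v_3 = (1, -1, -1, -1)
Orthogonal basis:
  u_1 = (0, -2, 3, 2)
  u_2 = (3, 29/17, -18/17, 56/17)
  u_3 = (227/203, -9/7, -104/203, -15/29)

Apply the Gram-Schmidt recurrence
  u_1 = v_1
  u_i = v_i − Σ_{j<i} ((v_i · u_j) / (u_j · u_j)) · u_j.

Step by step this gives:
  u_1 = (0, -2, 3, 2)
  u_2 = (3, 29/17, -18/17, 56/17)
  u_3 = (227/203, -9/7, -104/203, -15/29)

Orthogonality check:
  u_2 · u_1 = 0 (should be 0)
  u_3 · u_1 = 0 (should be 0)
  u_3 · u_2 = 0 (should be 0)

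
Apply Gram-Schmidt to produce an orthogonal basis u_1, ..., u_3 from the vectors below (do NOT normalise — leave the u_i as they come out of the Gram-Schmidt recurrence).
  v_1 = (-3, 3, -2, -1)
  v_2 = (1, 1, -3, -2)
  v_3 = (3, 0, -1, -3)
Orthogonal basis:
  u_1 = (-3, 3, -2, -1)
  u_2 = (47/23, -1/23, -53/23, -38/23)
  u_3 = (67/281, 160/281, 331/281, -383/281)

Apply the Gram-Schmidt recurrence
  u_1 = v_1
  u_i = v_i − Σ_{j<i} ((v_i · u_j) / (u_j · u_j)) · u_j.

Step by step this gives:
  u_1 = (-3, 3, -2, -1)
  u_2 = (47/23, -1/23, -53/23, -38/23)
  u_3 = (67/281, 160/281, 331/281, -383/281)

Orthogonality check:
  u_2 · u_1 = 0 (should be 0)
  u_3 · u_1 = 0 (should be 0)
  u_3 · u_2 = 0 (should be 0)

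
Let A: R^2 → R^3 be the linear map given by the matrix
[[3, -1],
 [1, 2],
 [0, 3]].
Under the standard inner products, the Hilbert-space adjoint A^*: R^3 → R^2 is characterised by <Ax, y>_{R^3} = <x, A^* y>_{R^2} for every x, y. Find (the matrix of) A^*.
A^* = A^T =
[[3, 1, 0],
 [-1, 2, 3]]

For real matrices with standard dot products, the defining identity <Ax, y> = <x, A^* y> gives (Ax)^T y = x^T (A^*) y, i.e. x^T A^T y = x^T (A^*) y. Since this holds for all x, y, we must have A^* = A^T. Therefore
A^* =
[[3, 1, 0],
 [-1, 2, 3]].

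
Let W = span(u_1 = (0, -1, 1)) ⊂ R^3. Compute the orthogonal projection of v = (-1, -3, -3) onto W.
proj_W(v) = (0, 0, 0)

Set up U = [u_1 | ... | u_1] ∈ R^(3×1). The projector onto W = col(U) is P = U (U^T U)^(-1) U^T.
Compute U^T U =
  [2],
and U^T v = (0).
Solve U^T U · c = U^T v for the coefficients: c = (0). The projection is proj_W(v) = U c.
Check: (v - proj_W(v)) · u_1 = 0  (should be 0).
Result: proj_W(v) = (0, 0, 0).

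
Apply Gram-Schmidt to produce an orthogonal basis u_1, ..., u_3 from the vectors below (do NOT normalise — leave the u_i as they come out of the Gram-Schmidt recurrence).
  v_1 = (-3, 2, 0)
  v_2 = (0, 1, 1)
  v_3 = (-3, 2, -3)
Orthogonal basis:
  u_1 = (-3, 2, 0)
  u_2 = (6/13, 9/13, 1)
  u_3 = (9/11, 27/22, -27/22)

Apply the Gram-Schmidt recurrence
  u_1 = v_1
  u_i = v_i − Σ_{j<i} ((v_i · u_j) / (u_j · u_j)) · u_j.

Step by step this gives:
  u_1 = (-3, 2, 0)
  u_2 = (6/13, 9/13, 1)
  u_3 = (9/11, 27/22, -27/22)

Orthogonality check:
  u_2 · u_1 = 0 (should be 0)
  u_3 · u_1 = 0 (should be 0)
  u_3 · u_2 = 0 (should be 0)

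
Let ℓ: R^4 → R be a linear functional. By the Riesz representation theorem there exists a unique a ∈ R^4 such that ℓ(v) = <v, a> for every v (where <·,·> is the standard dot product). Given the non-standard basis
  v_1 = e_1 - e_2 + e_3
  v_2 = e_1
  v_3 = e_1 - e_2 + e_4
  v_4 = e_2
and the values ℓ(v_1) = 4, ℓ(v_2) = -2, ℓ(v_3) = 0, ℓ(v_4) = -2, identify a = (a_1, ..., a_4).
a = (-2, -2, 4, 0)

Write a = (a_1, ..., a_4) in the standard basis. For each basis vector v_i, ℓ(v_i) = <v_i, a> is a linear equation in the a_j's. Collect the n equations into a matrix system V a = ℓ, where row i of V is v_i (expressed in the standard basis). Since V is invertible (lower-triangular with 1s on the diagonal, up to permutation), solve by back-substitution:
  V =
[[1, -1, 1, 0],
 [1, 0, 0, 0],
 [1, -1, 0, 1],
 [0, 1, 0, 0]]
  V a = (4, -2, 0, -2)
Solving gives a = (-2, -2, 4, 0).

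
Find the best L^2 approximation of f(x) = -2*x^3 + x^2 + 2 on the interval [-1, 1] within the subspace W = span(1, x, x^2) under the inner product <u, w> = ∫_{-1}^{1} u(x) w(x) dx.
g(x) = x^2 - 6*x/5 + 2

The best approximation g ∈ W is the orthogonal projection of f onto W. Writing g = a_0 + a_1 x + a_2 x^2, the coefficients solve the normal equations G · a = b where
  G_{ij} = <φ_i, φ_j> and b_i = <f, φ_i>, with φ_0 = 1, φ_1 = x, φ_2 = x^2.
G =
  [2, 0, 2/3]
  [0, 2/3, 0]
  [2/3, 0, 2/5],
b = (14/3, -4/5, 26/15).
Solving gives a_0 = 2, a_1 = -6/5, a_2 = 1, so
  g(x) = x^2 - 6*x/5 + 2.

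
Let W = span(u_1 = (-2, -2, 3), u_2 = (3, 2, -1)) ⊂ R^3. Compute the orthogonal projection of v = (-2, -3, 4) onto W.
proj_W(v) = (-158/69, -172/69, 286/69)

Set up U = [u_1 | ... | u_2] ∈ R^(3×2). The projector onto W = col(U) is P = U (U^T U)^(-1) U^T.
Compute U^T U =
  [17, -13]
  [-13, 14],
and U^T v = (22, -16).
Solve U^T U · c = U^T v for the coefficients: c = (100/69, 14/69). The projection is proj_W(v) = U c.
Check: (v - proj_W(v)) · u_1 = 0  (should be 0).
Check: (v - proj_W(v)) · u_2 = 0  (should be 0).
Result: proj_W(v) = (-158/69, -172/69, 286/69).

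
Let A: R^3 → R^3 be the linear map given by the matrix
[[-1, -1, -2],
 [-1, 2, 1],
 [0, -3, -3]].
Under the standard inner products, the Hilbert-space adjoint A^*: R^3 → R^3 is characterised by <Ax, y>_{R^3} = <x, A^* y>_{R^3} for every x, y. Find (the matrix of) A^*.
A^* = A^T =
[[-1, -1, 0],
 [-1, 2, -3],
 [-2, 1, -3]]

For real matrices with standard dot products, the defining identity <Ax, y> = <x, A^* y> gives (Ax)^T y = x^T (A^*) y, i.e. x^T A^T y = x^T (A^*) y. Since this holds for all x, y, we must have A^* = A^T. Therefore
A^* =
[[-1, -1, 0],
 [-1, 2, -3],
 [-2, 1, -3]].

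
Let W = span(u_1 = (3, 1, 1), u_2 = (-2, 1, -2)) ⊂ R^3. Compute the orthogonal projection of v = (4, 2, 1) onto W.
proj_W(v) = (203/50, 48/25, 9/10)

Set up U = [u_1 | ... | u_2] ∈ R^(3×2). The projector onto W = col(U) is P = U (U^T U)^(-1) U^T.
Compute U^T U =
  [11, -7]
  [-7, 9],
and U^T v = (15, -8).
Solve U^T U · c = U^T v for the coefficients: c = (79/50, 17/50). The projection is proj_W(v) = U c.
Check: (v - proj_W(v)) · u_1 = 0  (should be 0).
Check: (v - proj_W(v)) · u_2 = 0  (should be 0).
Result: proj_W(v) = (203/50, 48/25, 9/10).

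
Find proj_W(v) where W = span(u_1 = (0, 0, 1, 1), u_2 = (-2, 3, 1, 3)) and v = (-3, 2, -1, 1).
proj_W(v) = (-28/15, 14/5, -14/15, 14/15)

Set up U = [u_1 | ... | u_2] ∈ R^(4×2). The projector onto W = col(U) is P = U (U^T U)^(-1) U^T.
Compute U^T U =
  [2, 4]
  [4, 23],
and U^T v = (0, 14).
Solve U^T U · c = U^T v for the coefficients: c = (-28/15, 14/15). The projection is proj_W(v) = U c.
Check: (v - proj_W(v)) · u_1 = 0  (should be 0).
Check: (v - proj_W(v)) · u_2 = 0  (should be 0).
Result: proj_W(v) = (-28/15, 14/5, -14/15, 14/15).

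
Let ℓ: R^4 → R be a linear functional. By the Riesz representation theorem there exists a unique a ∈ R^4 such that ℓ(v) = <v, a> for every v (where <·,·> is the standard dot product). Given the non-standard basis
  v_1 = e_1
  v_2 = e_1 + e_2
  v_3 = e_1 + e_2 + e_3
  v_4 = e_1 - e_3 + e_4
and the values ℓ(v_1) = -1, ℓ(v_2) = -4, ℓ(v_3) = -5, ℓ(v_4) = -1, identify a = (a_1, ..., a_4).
a = (-1, -3, -1, -1)

Write a = (a_1, ..., a_4) in the standard basis. For each basis vector v_i, ℓ(v_i) = <v_i, a> is a linear equation in the a_j's. Collect the n equations into a matrix system V a = ℓ, where row i of V is v_i (expressed in the standard basis). Since V is invertible (lower-triangular with 1s on the diagonal, up to permutation), solve by back-substitution:
  V =
[[1, 0, 0, 0],
 [1, 1, 0, 0],
 [1, 1, 1, 0],
 [1, 0, -1, 1]]
  V a = (-1, -4, -5, -1)
Solving gives a = (-1, -3, -1, -1).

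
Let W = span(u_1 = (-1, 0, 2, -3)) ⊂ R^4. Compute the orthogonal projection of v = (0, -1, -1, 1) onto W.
proj_W(v) = (5/14, 0, -5/7, 15/14)

Set up U = [u_1 | ... | u_1] ∈ R^(4×1). The projector onto W = col(U) is P = U (U^T U)^(-1) U^T.
Compute U^T U =
  [14],
and U^T v = (-5).
Solve U^T U · c = U^T v for the coefficients: c = (-5/14). The projection is proj_W(v) = U c.
Check: (v - proj_W(v)) · u_1 = 0  (should be 0).
Result: proj_W(v) = (5/14, 0, -5/7, 15/14).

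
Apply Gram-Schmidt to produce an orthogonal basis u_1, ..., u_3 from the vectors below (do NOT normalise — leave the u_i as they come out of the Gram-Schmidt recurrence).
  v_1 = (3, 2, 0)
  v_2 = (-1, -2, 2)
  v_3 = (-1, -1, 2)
Orthogonal basis:
  u_1 = (3, 2, 0)
  u_2 = (8/13, -12/13, 2)
  u_3 = (-6/17, 9/17, 6/17)

Apply the Gram-Schmidt recurrence
  u_1 = v_1
  u_i = v_i − Σ_{j<i} ((v_i · u_j) / (u_j · u_j)) · u_j.

Step by step this gives:
  u_1 = (3, 2, 0)
  u_2 = (8/13, -12/13, 2)
  u_3 = (-6/17, 9/17, 6/17)

Orthogonality check:
  u_2 · u_1 = 0 (should be 0)
  u_3 · u_1 = 0 (should be 0)
  u_3 · u_2 = 0 (should be 0)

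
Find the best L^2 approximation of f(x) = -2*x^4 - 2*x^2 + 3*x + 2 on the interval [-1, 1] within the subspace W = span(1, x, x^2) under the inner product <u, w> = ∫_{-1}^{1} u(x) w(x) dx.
g(x) = -26*x^2/7 + 3*x + 76/35

The best approximation g ∈ W is the orthogonal projection of f onto W. Writing g = a_0 + a_1 x + a_2 x^2, the coefficients solve the normal equations G · a = b where
  G_{ij} = <φ_i, φ_j> and b_i = <f, φ_i>, with φ_0 = 1, φ_1 = x, φ_2 = x^2.
G =
  [2, 0, 2/3]
  [0, 2/3, 0]
  [2/3, 0, 2/5],
b = (28/15, 2, -4/105).
Solving gives a_0 = 76/35, a_1 = 3, a_2 = -26/7, so
  g(x) = -26*x^2/7 + 3*x + 76/35.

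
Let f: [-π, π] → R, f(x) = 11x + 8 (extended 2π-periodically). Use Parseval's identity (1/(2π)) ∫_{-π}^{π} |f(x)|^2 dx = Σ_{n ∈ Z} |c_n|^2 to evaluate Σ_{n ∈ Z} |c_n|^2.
Σ |c_n|^2 = 121π^2/3 + 64

Expand and integrate term by term over [-π, π]:
  ∫ (11x)^2 dx = 121·(2π^3/3); ∫ 2·11·(8)·x dx = 0 (odd integrand); ∫ 8^2 dx = 64·2π.
So (1/(2π)) ∫_{-π}^{π} (11x + 8)^2 dx = 121π^2/3 + 64 = 121π^2/3 + 64.
Parseval ⇒ Σ |c_n|^2 = 121π^2/3 + 64.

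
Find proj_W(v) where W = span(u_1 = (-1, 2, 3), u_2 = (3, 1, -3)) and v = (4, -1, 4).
proj_W(v) = (17/83, 127/83, 87/83)

Set up U = [u_1 | ... | u_2] ∈ R^(3×2). The projector onto W = col(U) is P = U (U^T U)^(-1) U^T.
Compute U^T U =
  [14, -10]
  [-10, 19],
and U^T v = (6, -1).
Solve U^T U · c = U^T v for the coefficients: c = (52/83, 23/83). The projection is proj_W(v) = U c.
Check: (v - proj_W(v)) · u_1 = 0  (should be 0).
Check: (v - proj_W(v)) · u_2 = 0  (should be 0).
Result: proj_W(v) = (17/83, 127/83, 87/83).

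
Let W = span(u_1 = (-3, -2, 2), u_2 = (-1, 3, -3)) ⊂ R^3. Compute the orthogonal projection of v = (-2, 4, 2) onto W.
proj_W(v) = (-2, 1, -1)

Set up U = [u_1 | ... | u_2] ∈ R^(3×2). The projector onto W = col(U) is P = U (U^T U)^(-1) U^T.
Compute U^T U =
  [17, -9]
  [-9, 19],
and U^T v = (2, 8).
Solve U^T U · c = U^T v for the coefficients: c = (5/11, 7/11). The projection is proj_W(v) = U c.
Check: (v - proj_W(v)) · u_1 = 0  (should be 0).
Check: (v - proj_W(v)) · u_2 = 0  (should be 0).
Result: proj_W(v) = (-2, 1, -1).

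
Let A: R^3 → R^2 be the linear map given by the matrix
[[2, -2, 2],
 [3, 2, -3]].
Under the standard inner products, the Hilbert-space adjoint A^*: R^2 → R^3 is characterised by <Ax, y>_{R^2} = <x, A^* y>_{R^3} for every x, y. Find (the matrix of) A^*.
A^* = A^T =
[[2, 3],
 [-2, 2],
 [2, -3]]

For real matrices with standard dot products, the defining identity <Ax, y> = <x, A^* y> gives (Ax)^T y = x^T (A^*) y, i.e. x^T A^T y = x^T (A^*) y. Since this holds for all x, y, we must have A^* = A^T. Therefore
A^* =
[[2, 3],
 [-2, 2],
 [2, -3]].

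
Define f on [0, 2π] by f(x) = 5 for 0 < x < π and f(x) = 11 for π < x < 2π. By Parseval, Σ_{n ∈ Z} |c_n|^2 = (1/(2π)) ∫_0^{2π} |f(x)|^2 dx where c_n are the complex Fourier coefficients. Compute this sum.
Σ |c_n|^2 = 73

Parseval equates the L^2 energy of f (normalised by 1/(2π)) with the ℓ^2 sum of its Fourier coefficients: (1/(2π)) ∫_0^{2π} |f|^2 = Σ |c_n|^2.
Compute the left side: (1/(2π)) [∫_0^π 5^2 dx + ∫_π^{2π} 11^2 dx] = (1/(2π)) · (25π + 121π) = (25 + 121)/2 = 73.
So Σ_{n ∈ Z} |c_n|^2 = 73.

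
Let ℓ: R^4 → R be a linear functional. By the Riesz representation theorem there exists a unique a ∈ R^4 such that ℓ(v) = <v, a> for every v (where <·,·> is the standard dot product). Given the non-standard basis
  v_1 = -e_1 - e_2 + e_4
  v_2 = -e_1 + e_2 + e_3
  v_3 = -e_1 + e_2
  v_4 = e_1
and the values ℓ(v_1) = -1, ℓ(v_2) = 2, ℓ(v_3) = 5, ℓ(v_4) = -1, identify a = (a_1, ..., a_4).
a = (-1, 4, -3, 2)

Write a = (a_1, ..., a_4) in the standard basis. For each basis vector v_i, ℓ(v_i) = <v_i, a> is a linear equation in the a_j's. Collect the n equations into a matrix system V a = ℓ, where row i of V is v_i (expressed in the standard basis). Since V is invertible (lower-triangular with 1s on the diagonal, up to permutation), solve by back-substitution:
  V =
[[-1, -1, 0, 1],
 [-1, 1, 1, 0],
 [-1, 1, 0, 0],
 [1, 0, 0, 0]]
  V a = (-1, 2, 5, -1)
Solving gives a = (-1, 4, -3, 2).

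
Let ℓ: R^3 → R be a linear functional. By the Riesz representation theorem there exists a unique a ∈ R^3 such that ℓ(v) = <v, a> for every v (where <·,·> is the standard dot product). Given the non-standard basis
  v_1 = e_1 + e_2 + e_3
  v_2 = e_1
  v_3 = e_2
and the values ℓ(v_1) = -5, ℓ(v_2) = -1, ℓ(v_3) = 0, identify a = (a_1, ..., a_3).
a = (-1, 0, -4)

Write a = (a_1, ..., a_3) in the standard basis. For each basis vector v_i, ℓ(v_i) = <v_i, a> is a linear equation in the a_j's. Collect the n equations into a matrix system V a = ℓ, where row i of V is v_i (expressed in the standard basis). Since V is invertible (lower-triangular with 1s on the diagonal, up to permutation), solve by back-substitution:
  V =
[[1, 1, 1],
 [1, 0, 0],
 [0, 1, 0]]
  V a = (-5, -1, 0)
Solving gives a = (-1, 0, -4).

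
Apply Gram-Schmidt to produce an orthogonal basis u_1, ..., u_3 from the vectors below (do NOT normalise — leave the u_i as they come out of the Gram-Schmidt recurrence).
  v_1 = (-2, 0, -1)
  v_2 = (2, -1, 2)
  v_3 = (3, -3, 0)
Orthogonal basis:
  u_1 = (-2, 0, -1)
  u_2 = (-2/5, -1, 4/5)
  u_3 = (1, -2, -2)

Apply the Gram-Schmidt recurrence
  u_1 = v_1
  u_i = v_i − Σ_{j<i} ((v_i · u_j) / (u_j · u_j)) · u_j.

Step by step this gives:
  u_1 = (-2, 0, -1)
  u_2 = (-2/5, -1, 4/5)
  u_3 = (1, -2, -2)

Orthogonality check:
  u_2 · u_1 = 0 (should be 0)
  u_3 · u_1 = 0 (should be 0)
  u_3 · u_2 = 0 (should be 0)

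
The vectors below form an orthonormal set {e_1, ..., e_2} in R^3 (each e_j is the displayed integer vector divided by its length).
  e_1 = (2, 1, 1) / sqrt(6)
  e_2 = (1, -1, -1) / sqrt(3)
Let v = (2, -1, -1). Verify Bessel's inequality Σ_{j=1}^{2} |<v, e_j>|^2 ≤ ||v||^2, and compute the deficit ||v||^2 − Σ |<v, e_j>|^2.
Σ |<v, e_j>|^2 = 6; ||v||^2 = 6; deficit = 0

Write each e_j = u_j / sqrt(<u_j, u_j>) where u_j is the displayed integer vector. Then <v, e_j> = <v, u_j> / sqrt(<u_j, u_j>), so |<v, e_j>|^2 = <v, u_j>^2 / <u_j, u_j>.
Coefficients: <v, e_1> = 2/sqrt(6), <v, e_2> = 4/sqrt(3).
Square and sum: Σ |<v, e_j>|^2 = 6.
Compute ||v||^2 = v·v = 6.
Deficit = 6 − 6 = 0 ≥ 0, confirming Bessel's inequality. (The deficit equals ||v − Σ <v,e_j> e_j||^2, the squared distance from v to span{e_j}.)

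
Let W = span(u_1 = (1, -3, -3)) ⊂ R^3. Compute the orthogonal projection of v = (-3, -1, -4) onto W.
proj_W(v) = (12/19, -36/19, -36/19)

Set up U = [u_1 | ... | u_1] ∈ R^(3×1). The projector onto W = col(U) is P = U (U^T U)^(-1) U^T.
Compute U^T U =
  [19],
and U^T v = (12).
Solve U^T U · c = U^T v for the coefficients: c = (12/19). The projection is proj_W(v) = U c.
Check: (v - proj_W(v)) · u_1 = 0  (should be 0).
Result: proj_W(v) = (12/19, -36/19, -36/19).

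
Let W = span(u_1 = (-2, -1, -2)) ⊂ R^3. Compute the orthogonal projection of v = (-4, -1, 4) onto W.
proj_W(v) = (-2/9, -1/9, -2/9)

Set up U = [u_1 | ... | u_1] ∈ R^(3×1). The projector onto W = col(U) is P = U (U^T U)^(-1) U^T.
Compute U^T U =
  [9],
and U^T v = (1).
Solve U^T U · c = U^T v for the coefficients: c = (1/9). The projection is proj_W(v) = U c.
Check: (v - proj_W(v)) · u_1 = 0  (should be 0).
Result: proj_W(v) = (-2/9, -1/9, -2/9).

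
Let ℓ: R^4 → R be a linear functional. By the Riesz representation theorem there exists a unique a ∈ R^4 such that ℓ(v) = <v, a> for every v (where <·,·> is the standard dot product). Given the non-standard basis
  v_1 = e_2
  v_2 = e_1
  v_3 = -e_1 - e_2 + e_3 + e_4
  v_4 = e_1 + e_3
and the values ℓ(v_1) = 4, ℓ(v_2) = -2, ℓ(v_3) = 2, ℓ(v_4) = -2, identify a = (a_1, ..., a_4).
a = (-2, 4, 0, 4)

Write a = (a_1, ..., a_4) in the standard basis. For each basis vector v_i, ℓ(v_i) = <v_i, a> is a linear equation in the a_j's. Collect the n equations into a matrix system V a = ℓ, where row i of V is v_i (expressed in the standard basis). Since V is invertible (lower-triangular with 1s on the diagonal, up to permutation), solve by back-substitution:
  V =
[[0, 1, 0, 0],
 [1, 0, 0, 0],
 [-1, -1, 1, 1],
 [1, 0, 1, 0]]
  V a = (4, -2, 2, -2)
Solving gives a = (-2, 4, 0, 4).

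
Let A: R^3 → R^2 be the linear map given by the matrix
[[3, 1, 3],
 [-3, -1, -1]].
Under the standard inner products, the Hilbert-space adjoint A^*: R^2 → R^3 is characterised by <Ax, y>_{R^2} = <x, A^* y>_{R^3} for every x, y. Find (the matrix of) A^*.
A^* = A^T =
[[3, -3],
 [1, -1],
 [3, -1]]

For real matrices with standard dot products, the defining identity <Ax, y> = <x, A^* y> gives (Ax)^T y = x^T (A^*) y, i.e. x^T A^T y = x^T (A^*) y. Since this holds for all x, y, we must have A^* = A^T. Therefore
A^* =
[[3, -3],
 [1, -1],
 [3, -1]].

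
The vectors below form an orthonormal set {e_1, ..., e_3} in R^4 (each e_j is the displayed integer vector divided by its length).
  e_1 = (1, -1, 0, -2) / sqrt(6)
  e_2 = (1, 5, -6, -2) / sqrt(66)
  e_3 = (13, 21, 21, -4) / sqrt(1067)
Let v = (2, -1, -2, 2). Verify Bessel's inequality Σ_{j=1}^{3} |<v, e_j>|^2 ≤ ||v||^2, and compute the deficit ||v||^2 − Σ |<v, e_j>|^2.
Σ |<v, e_j>|^2 = 237/97; ||v||^2 = 13; deficit = 1024/97

Write each e_j = u_j / sqrt(<u_j, u_j>) where u_j is the displayed integer vector. Then <v, e_j> = <v, u_j> / sqrt(<u_j, u_j>), so |<v, e_j>|^2 = <v, u_j>^2 / <u_j, u_j>.
Coefficients: <v, e_1> = -1/sqrt(6), <v, e_2> = 5/sqrt(66), <v, e_3> = -45/sqrt(1067).
Square and sum: Σ |<v, e_j>|^2 = 237/97.
Compute ||v||^2 = v·v = 13.
Deficit = 13 − 237/97 = 1024/97 ≥ 0, confirming Bessel's inequality. (The deficit equals ||v − Σ <v,e_j> e_j||^2, the squared distance from v to span{e_j}.)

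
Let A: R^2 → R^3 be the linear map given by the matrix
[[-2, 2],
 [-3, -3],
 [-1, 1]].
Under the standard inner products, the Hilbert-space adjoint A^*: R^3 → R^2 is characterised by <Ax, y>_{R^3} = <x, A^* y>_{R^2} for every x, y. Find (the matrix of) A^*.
A^* = A^T =
[[-2, -3, -1],
 [2, -3, 1]]

For real matrices with standard dot products, the defining identity <Ax, y> = <x, A^* y> gives (Ax)^T y = x^T (A^*) y, i.e. x^T A^T y = x^T (A^*) y. Since this holds for all x, y, we must have A^* = A^T. Therefore
A^* =
[[-2, -3, -1],
 [2, -3, 1]].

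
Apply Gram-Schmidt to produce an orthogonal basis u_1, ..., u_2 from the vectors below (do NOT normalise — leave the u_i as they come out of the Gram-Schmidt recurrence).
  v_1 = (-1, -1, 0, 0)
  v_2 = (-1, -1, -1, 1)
Orthogonal basis:
  u_1 = (-1, -1, 0, 0)
  u_2 = (0, 0, -1, 1)

Apply the Gram-Schmidt recurrence
  u_1 = v_1
  u_i = v_i − Σ_{j<i} ((v_i · u_j) / (u_j · u_j)) · u_j.

Step by step this gives:
  u_1 = (-1, -1, 0, 0)
  u_2 = (0, 0, -1, 1)

Orthogonality check:
  u_2 · u_1 = 0 (should be 0)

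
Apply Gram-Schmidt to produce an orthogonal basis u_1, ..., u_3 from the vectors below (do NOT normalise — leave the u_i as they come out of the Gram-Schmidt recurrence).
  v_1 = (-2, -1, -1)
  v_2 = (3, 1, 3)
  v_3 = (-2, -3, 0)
Orthogonal basis:
  u_1 = (-2, -1, -1)
  u_2 = (-1/3, -2/3, 4/3)
  u_3 = (5/7, -15/14, -5/14)

Apply the Gram-Schmidt recurrence
  u_1 = v_1
  u_i = v_i − Σ_{j<i} ((v_i · u_j) / (u_j · u_j)) · u_j.

Step by step this gives:
  u_1 = (-2, -1, -1)
  u_2 = (-1/3, -2/3, 4/3)
  u_3 = (5/7, -15/14, -5/14)

Orthogonality check:
  u_2 · u_1 = 0 (should be 0)
  u_3 · u_1 = 0 (should be 0)
  u_3 · u_2 = 0 (should be 0)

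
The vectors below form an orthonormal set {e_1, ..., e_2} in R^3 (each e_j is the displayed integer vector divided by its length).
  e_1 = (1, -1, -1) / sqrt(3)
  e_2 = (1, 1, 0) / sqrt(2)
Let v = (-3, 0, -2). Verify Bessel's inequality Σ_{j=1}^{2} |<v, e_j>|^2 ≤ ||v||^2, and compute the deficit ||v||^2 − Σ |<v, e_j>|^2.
Σ |<v, e_j>|^2 = 29/6; ||v||^2 = 13; deficit = 49/6

Write each e_j = u_j / sqrt(<u_j, u_j>) where u_j is the displayed integer vector. Then <v, e_j> = <v, u_j> / sqrt(<u_j, u_j>), so |<v, e_j>|^2 = <v, u_j>^2 / <u_j, u_j>.
Coefficients: <v, e_1> = -1/sqrt(3), <v, e_2> = -3/sqrt(2).
Square and sum: Σ |<v, e_j>|^2 = 29/6.
Compute ||v||^2 = v·v = 13.
Deficit = 13 − 29/6 = 49/6 ≥ 0, confirming Bessel's inequality. (The deficit equals ||v − Σ <v,e_j> e_j||^2, the squared distance from v to span{e_j}.)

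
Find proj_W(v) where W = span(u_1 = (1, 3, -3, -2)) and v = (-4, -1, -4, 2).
proj_W(v) = (1/23, 3/23, -3/23, -2/23)

Set up U = [u_1 | ... | u_1] ∈ R^(4×1). The projector onto W = col(U) is P = U (U^T U)^(-1) U^T.
Compute U^T U =
  [23],
and U^T v = (1).
Solve U^T U · c = U^T v for the coefficients: c = (1/23). The projection is proj_W(v) = U c.
Check: (v - proj_W(v)) · u_1 = 0  (should be 0).
Result: proj_W(v) = (1/23, 3/23, -3/23, -2/23).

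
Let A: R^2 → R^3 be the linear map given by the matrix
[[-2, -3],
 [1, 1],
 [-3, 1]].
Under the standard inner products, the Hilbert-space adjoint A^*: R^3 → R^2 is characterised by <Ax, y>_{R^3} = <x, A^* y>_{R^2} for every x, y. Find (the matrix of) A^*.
A^* = A^T =
[[-2, 1, -3],
 [-3, 1, 1]]

For real matrices with standard dot products, the defining identity <Ax, y> = <x, A^* y> gives (Ax)^T y = x^T (A^*) y, i.e. x^T A^T y = x^T (A^*) y. Since this holds for all x, y, we must have A^* = A^T. Therefore
A^* =
[[-2, 1, -3],
 [-3, 1, 1]].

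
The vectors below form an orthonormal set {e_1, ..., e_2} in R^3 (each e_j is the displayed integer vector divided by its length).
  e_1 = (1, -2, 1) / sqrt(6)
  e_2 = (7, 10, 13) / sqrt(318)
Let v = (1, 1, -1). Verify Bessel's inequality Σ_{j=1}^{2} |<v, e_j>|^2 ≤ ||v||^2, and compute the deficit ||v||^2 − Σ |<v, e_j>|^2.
Σ |<v, e_j>|^2 = 38/53; ||v||^2 = 3; deficit = 121/53

Write each e_j = u_j / sqrt(<u_j, u_j>) where u_j is the displayed integer vector. Then <v, e_j> = <v, u_j> / sqrt(<u_j, u_j>), so |<v, e_j>|^2 = <v, u_j>^2 / <u_j, u_j>.
Coefficients: <v, e_1> = -2/sqrt(6), <v, e_2> = 4/sqrt(318).
Square and sum: Σ |<v, e_j>|^2 = 38/53.
Compute ||v||^2 = v·v = 3.
Deficit = 3 − 38/53 = 121/53 ≥ 0, confirming Bessel's inequality. (The deficit equals ||v − Σ <v,e_j> e_j||^2, the squared distance from v to span{e_j}.)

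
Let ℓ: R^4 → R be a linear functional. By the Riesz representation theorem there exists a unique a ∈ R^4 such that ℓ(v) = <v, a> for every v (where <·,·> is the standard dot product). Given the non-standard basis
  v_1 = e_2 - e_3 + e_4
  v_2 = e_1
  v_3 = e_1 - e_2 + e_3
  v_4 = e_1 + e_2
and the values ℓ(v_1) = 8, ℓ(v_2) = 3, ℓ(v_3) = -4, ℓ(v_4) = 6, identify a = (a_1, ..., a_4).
a = (3, 3, -4, 1)

Write a = (a_1, ..., a_4) in the standard basis. For each basis vector v_i, ℓ(v_i) = <v_i, a> is a linear equation in the a_j's. Collect the n equations into a matrix system V a = ℓ, where row i of V is v_i (expressed in the standard basis). Since V is invertible (lower-triangular with 1s on the diagonal, up to permutation), solve by back-substitution:
  V =
[[0, 1, -1, 1],
 [1, 0, 0, 0],
 [1, -1, 1, 0],
 [1, 1, 0, 0]]
  V a = (8, 3, -4, 6)
Solving gives a = (3, 3, -4, 1).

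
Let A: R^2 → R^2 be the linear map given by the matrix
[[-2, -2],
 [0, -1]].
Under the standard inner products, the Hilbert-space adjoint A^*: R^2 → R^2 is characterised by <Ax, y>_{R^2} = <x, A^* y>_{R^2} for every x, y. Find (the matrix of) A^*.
A^* = A^T =
[[-2, 0],
 [-2, -1]]

For real matrices with standard dot products, the defining identity <Ax, y> = <x, A^* y> gives (Ax)^T y = x^T (A^*) y, i.e. x^T A^T y = x^T (A^*) y. Since this holds for all x, y, we must have A^* = A^T. Therefore
A^* =
[[-2, 0],
 [-2, -1]].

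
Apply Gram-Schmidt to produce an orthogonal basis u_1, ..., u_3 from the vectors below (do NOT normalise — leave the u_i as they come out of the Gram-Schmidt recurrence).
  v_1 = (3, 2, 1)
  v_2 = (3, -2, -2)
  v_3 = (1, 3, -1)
Orthogonal basis:
  u_1 = (3, 2, 1)
  u_2 = (33/14, -17/7, -31/14)
  u_3 = (-74/229, 333/229, -444/229)

Apply the Gram-Schmidt recurrence
  u_1 = v_1
  u_i = v_i − Σ_{j<i} ((v_i · u_j) / (u_j · u_j)) · u_j.

Step by step this gives:
  u_1 = (3, 2, 1)
  u_2 = (33/14, -17/7, -31/14)
  u_3 = (-74/229, 333/229, -444/229)

Orthogonality check:
  u_2 · u_1 = 0 (should be 0)
  u_3 · u_1 = 0 (should be 0)
  u_3 · u_2 = 0 (should be 0)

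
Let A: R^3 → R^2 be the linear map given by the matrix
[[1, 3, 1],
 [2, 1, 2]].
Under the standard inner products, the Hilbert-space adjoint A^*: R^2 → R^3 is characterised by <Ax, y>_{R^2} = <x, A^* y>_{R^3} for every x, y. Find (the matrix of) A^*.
A^* = A^T =
[[1, 2],
 [3, 1],
 [1, 2]]

For real matrices with standard dot products, the defining identity <Ax, y> = <x, A^* y> gives (Ax)^T y = x^T (A^*) y, i.e. x^T A^T y = x^T (A^*) y. Since this holds for all x, y, we must have A^* = A^T. Therefore
A^* =
[[1, 2],
 [3, 1],
 [1, 2]].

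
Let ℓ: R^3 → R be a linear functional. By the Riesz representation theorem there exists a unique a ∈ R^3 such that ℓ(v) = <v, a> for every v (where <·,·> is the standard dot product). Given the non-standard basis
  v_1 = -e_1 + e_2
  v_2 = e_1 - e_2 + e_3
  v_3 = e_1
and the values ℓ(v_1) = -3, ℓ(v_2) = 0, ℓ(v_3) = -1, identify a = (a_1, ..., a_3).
a = (-1, -4, -3)

Write a = (a_1, ..., a_3) in the standard basis. For each basis vector v_i, ℓ(v_i) = <v_i, a> is a linear equation in the a_j's. Collect the n equations into a matrix system V a = ℓ, where row i of V is v_i (expressed in the standard basis). Since V is invertible (lower-triangular with 1s on the diagonal, up to permutation), solve by back-substitution:
  V =
[[-1, 1, 0],
 [1, -1, 1],
 [1, 0, 0]]
  V a = (-3, 0, -1)
Solving gives a = (-1, -4, -3).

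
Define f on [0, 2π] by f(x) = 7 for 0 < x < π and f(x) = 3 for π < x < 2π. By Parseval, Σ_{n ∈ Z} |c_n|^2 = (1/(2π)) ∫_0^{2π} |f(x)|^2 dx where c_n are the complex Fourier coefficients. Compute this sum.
Σ |c_n|^2 = 29

Parseval equates the L^2 energy of f (normalised by 1/(2π)) with the ℓ^2 sum of its Fourier coefficients: (1/(2π)) ∫_0^{2π} |f|^2 = Σ |c_n|^2.
Compute the left side: (1/(2π)) [∫_0^π 7^2 dx + ∫_π^{2π} 3^2 dx] = (1/(2π)) · (49π + 9π) = (49 + 9)/2 = 29.
So Σ_{n ∈ Z} |c_n|^2 = 29.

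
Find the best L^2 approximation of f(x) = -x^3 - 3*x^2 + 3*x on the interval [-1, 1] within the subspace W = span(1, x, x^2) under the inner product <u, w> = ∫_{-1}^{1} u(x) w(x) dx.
g(x) = -3*x^2 + 12*x/5

The best approximation g ∈ W is the orthogonal projection of f onto W. Writing g = a_0 + a_1 x + a_2 x^2, the coefficients solve the normal equations G · a = b where
  G_{ij} = <φ_i, φ_j> and b_i = <f, φ_i>, with φ_0 = 1, φ_1 = x, φ_2 = x^2.
G =
  [2, 0, 2/3]
  [0, 2/3, 0]
  [2/3, 0, 2/5],
b = (-2, 8/5, -6/5).
Solving gives a_0 = 0, a_1 = 12/5, a_2 = -3, so
  g(x) = -3*x^2 + 12*x/5.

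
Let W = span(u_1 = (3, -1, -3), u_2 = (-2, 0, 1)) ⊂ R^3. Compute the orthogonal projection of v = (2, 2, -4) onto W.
proj_W(v) = (20/7, -4/7, -16/7)

Set up U = [u_1 | ... | u_2] ∈ R^(3×2). The projector onto W = col(U) is P = U (U^T U)^(-1) U^T.
Compute U^T U =
  [19, -9]
  [-9, 5],
and U^T v = (16, -8).
Solve U^T U · c = U^T v for the coefficients: c = (4/7, -4/7). The projection is proj_W(v) = U c.
Check: (v - proj_W(v)) · u_1 = 0  (should be 0).
Check: (v - proj_W(v)) · u_2 = 0  (should be 0).
Result: proj_W(v) = (20/7, -4/7, -16/7).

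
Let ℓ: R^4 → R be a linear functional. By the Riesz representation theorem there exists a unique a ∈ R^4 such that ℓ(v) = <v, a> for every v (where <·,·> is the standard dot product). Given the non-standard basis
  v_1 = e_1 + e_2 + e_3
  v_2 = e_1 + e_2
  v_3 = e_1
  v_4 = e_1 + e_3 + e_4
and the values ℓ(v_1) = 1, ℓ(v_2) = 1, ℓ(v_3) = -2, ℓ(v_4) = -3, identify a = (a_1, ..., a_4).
a = (-2, 3, 0, -1)

Write a = (a_1, ..., a_4) in the standard basis. For each basis vector v_i, ℓ(v_i) = <v_i, a> is a linear equation in the a_j's. Collect the n equations into a matrix system V a = ℓ, where row i of V is v_i (expressed in the standard basis). Since V is invertible (lower-triangular with 1s on the diagonal, up to permutation), solve by back-substitution:
  V =
[[1, 1, 1, 0],
 [1, 1, 0, 0],
 [1, 0, 0, 0],
 [1, 0, 1, 1]]
  V a = (1, 1, -2, -3)
Solving gives a = (-2, 3, 0, -1).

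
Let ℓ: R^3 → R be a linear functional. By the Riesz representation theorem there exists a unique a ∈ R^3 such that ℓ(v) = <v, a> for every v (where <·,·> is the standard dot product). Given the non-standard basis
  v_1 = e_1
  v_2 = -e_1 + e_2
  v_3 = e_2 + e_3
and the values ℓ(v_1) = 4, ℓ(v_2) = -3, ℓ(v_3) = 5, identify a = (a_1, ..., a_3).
a = (4, 1, 4)

Write a = (a_1, ..., a_3) in the standard basis. For each basis vector v_i, ℓ(v_i) = <v_i, a> is a linear equation in the a_j's. Collect the n equations into a matrix system V a = ℓ, where row i of V is v_i (expressed in the standard basis). Since V is invertible (lower-triangular with 1s on the diagonal, up to permutation), solve by back-substitution:
  V =
[[1, 0, 0],
 [-1, 1, 0],
 [0, 1, 1]]
  V a = (4, -3, 5)
Solving gives a = (4, 1, 4).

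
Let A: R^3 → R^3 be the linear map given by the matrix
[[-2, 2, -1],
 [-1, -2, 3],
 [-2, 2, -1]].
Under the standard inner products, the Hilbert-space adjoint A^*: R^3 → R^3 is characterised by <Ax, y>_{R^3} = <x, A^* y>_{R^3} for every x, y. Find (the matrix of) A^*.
A^* = A^T =
[[-2, -1, -2],
 [2, -2, 2],
 [-1, 3, -1]]

For real matrices with standard dot products, the defining identity <Ax, y> = <x, A^* y> gives (Ax)^T y = x^T (A^*) y, i.e. x^T A^T y = x^T (A^*) y. Since this holds for all x, y, we must have A^* = A^T. Therefore
A^* =
[[-2, -1, -2],
 [2, -2, 2],
 [-1, 3, -1]].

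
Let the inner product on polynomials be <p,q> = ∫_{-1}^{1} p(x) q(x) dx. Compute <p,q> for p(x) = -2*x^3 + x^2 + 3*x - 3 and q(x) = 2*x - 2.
<p,q> = 196/15

Expand the product: p(x)·q(x) = -4*x^4 + 6*x^3 + 4*x^2 - 12*x + 6.
∫_{-1}^{1} of each monomial x^k gives [2/(k+1) if k even, 0 if k odd]. Integrating term-by-term (or equivalently evaluating the antiderivative F(x) = -4*x^5/5 + 3*x^4/2 + 4*x^3/3 - 6*x^2 + 6*x at the endpoints):
  F(1) − F(−1) = 61/30 − (-331/30) = 196/15.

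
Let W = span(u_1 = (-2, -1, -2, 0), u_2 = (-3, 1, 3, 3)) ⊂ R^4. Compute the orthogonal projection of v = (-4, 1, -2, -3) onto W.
proj_W(v) = (-591/251, -313/251, -633/251, -21/251)

Set up U = [u_1 | ... | u_2] ∈ R^(4×2). The projector onto W = col(U) is P = U (U^T U)^(-1) U^T.
Compute U^T U =
  [9, -1]
  [-1, 28],
and U^T v = (11, -2).
Solve U^T U · c = U^T v for the coefficients: c = (306/251, -7/251). The projection is proj_W(v) = U c.
Check: (v - proj_W(v)) · u_1 = 0  (should be 0).
Check: (v - proj_W(v)) · u_2 = 0  (should be 0).
Result: proj_W(v) = (-591/251, -313/251, -633/251, -21/251).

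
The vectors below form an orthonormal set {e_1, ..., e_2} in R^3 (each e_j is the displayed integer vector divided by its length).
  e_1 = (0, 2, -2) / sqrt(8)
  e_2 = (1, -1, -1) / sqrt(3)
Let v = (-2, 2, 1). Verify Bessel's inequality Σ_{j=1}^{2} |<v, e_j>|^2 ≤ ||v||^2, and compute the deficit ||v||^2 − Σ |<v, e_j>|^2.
Σ |<v, e_j>|^2 = 53/6; ||v||^2 = 9; deficit = 1/6

Write each e_j = u_j / sqrt(<u_j, u_j>) where u_j is the displayed integer vector. Then <v, e_j> = <v, u_j> / sqrt(<u_j, u_j>), so |<v, e_j>|^2 = <v, u_j>^2 / <u_j, u_j>.
Coefficients: <v, e_1> = 2/sqrt(8), <v, e_2> = -5/sqrt(3).
Square and sum: Σ |<v, e_j>|^2 = 53/6.
Compute ||v||^2 = v·v = 9.
Deficit = 9 − 53/6 = 1/6 ≥ 0, confirming Bessel's inequality. (The deficit equals ||v − Σ <v,e_j> e_j||^2, the squared distance from v to span{e_j}.)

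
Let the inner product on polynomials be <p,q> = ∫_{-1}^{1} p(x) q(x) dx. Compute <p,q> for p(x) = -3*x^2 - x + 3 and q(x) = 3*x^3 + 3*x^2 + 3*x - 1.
<p,q> = -24/5

Expand the product: p(x)·q(x) = -9*x^5 - 12*x^4 - 3*x^3 + 9*x^2 + 10*x - 3.
∫_{-1}^{1} of each monomial x^k gives [2/(k+1) if k even, 0 if k odd]. Integrating term-by-term (or equivalently evaluating the antiderivative F(x) = -3*x^6/2 - 12*x^5/5 - 3*x^4/4 + 3*x^3 + 5*x^2 - 3*x at the endpoints):
  F(1) − F(−1) = 7/20 − (103/20) = -24/5.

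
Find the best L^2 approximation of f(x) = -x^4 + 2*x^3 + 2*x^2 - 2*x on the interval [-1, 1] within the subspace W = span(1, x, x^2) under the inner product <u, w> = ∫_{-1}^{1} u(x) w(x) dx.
g(x) = 8*x^2/7 - 4*x/5 + 3/35

The best approximation g ∈ W is the orthogonal projection of f onto W. Writing g = a_0 + a_1 x + a_2 x^2, the coefficients solve the normal equations G · a = b where
  G_{ij} = <φ_i, φ_j> and b_i = <f, φ_i>, with φ_0 = 1, φ_1 = x, φ_2 = x^2.
G =
  [2, 0, 2/3]
  [0, 2/3, 0]
  [2/3, 0, 2/5],
b = (14/15, -8/15, 18/35).
Solving gives a_0 = 3/35, a_1 = -4/5, a_2 = 8/7, so
  g(x) = 8*x^2/7 - 4*x/5 + 3/35.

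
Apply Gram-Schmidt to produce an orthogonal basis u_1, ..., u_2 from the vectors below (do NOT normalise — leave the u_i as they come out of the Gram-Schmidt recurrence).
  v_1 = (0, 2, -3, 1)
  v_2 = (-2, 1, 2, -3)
Orthogonal basis:
  u_1 = (0, 2, -3, 1)
  u_2 = (-2, 2, 1/2, -5/2)

Apply the Gram-Schmidt recurrence
  u_1 = v_1
  u_i = v_i − Σ_{j<i} ((v_i · u_j) / (u_j · u_j)) · u_j.

Step by step this gives:
  u_1 = (0, 2, -3, 1)
  u_2 = (-2, 2, 1/2, -5/2)

Orthogonality check:
  u_2 · u_1 = 0 (should be 0)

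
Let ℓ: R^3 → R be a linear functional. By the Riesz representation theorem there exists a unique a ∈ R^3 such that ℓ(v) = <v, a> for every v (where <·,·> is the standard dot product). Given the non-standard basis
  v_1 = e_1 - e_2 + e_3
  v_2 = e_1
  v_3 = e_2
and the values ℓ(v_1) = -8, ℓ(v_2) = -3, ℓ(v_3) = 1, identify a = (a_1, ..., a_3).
a = (-3, 1, -4)

Write a = (a_1, ..., a_3) in the standard basis. For each basis vector v_i, ℓ(v_i) = <v_i, a> is a linear equation in the a_j's. Collect the n equations into a matrix system V a = ℓ, where row i of V is v_i (expressed in the standard basis). Since V is invertible (lower-triangular with 1s on the diagonal, up to permutation), solve by back-substitution:
  V =
[[1, -1, 1],
 [1, 0, 0],
 [0, 1, 0]]
  V a = (-8, -3, 1)
Solving gives a = (-3, 1, -4).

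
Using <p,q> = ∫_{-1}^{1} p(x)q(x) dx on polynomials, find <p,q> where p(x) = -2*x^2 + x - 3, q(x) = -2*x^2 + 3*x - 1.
<p,q> = 224/15

Expand the product: p(x)·q(x) = 4*x^4 - 8*x^3 + 11*x^2 - 10*x + 3.
∫_{-1}^{1} of each monomial x^k gives [2/(k+1) if k even, 0 if k odd]. Integrating term-by-term (or equivalently evaluating the antiderivative F(x) = 4*x^5/5 - 2*x^4 + 11*x^3/3 - 5*x^2 + 3*x at the endpoints):
  F(1) − F(−1) = 7/15 − (-217/15) = 224/15.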